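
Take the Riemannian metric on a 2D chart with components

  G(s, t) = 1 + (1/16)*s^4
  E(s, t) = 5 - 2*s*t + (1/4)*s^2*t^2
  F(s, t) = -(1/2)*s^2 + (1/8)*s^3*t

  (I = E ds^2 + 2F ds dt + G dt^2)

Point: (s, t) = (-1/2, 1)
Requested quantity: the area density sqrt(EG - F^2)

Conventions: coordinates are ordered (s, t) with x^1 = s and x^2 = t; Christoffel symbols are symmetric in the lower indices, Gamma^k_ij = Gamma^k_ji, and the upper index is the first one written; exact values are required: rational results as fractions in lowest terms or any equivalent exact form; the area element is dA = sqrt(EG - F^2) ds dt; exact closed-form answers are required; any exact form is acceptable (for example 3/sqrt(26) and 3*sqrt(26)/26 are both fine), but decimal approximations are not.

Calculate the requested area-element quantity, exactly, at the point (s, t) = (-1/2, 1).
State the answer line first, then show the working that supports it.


Answer: sqrt(EG - F^2) = sqrt(1553)/16

E = 97/16, F = -9/64, G = 257/256; EG - F^2 = 1553/256


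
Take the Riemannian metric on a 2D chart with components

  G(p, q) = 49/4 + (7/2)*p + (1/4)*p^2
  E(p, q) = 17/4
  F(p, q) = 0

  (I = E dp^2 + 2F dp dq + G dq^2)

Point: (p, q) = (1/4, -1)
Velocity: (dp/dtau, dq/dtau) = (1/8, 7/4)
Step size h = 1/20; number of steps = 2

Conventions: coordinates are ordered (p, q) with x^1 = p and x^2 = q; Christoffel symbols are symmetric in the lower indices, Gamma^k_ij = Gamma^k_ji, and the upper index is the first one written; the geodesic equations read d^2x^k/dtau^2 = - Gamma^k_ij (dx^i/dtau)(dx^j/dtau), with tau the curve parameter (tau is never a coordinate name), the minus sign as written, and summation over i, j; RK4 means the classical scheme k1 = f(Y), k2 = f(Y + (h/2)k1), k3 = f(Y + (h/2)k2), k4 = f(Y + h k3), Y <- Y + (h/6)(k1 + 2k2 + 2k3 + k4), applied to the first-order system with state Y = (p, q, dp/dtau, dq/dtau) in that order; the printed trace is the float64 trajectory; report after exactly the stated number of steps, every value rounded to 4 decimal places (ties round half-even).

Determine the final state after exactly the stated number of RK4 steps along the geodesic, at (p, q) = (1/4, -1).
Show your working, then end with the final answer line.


f(Y) = (dp/dtau, dq/dtau, -Gamma^p_ij Y'^i Y'^j, -Gamma^q_ij Y'^i Y'^j) with the Gammas evaluated at the stage position; h = 0.050000; intermediate values shown to 6 dp
step 0: p = 0.2500, q = -1.0000, dp/dtau = 0.1250, dq/dtau = 1.7500
step 1:
  k1: at (p, q) = (0.250000, -1.000000), (dp/dtau, dq/dtau) = (0.125000, 1.750000); Gamma_ppp = 0.000000, Gamma_ppq = 0.000000, Gamma_pqq = -0.426471, Gamma_qpp = 0.000000, Gamma_qpq = 0.137931, Gamma_qqq = 0.000000; k1 = (0.125000, 1.750000, 1.306066, -0.060345)
  k2: at (p, q) = (0.253125, -0.956250), (dp/dtau, dq/dtau) = (0.157652, 1.748491); Gamma_ppp = 0.000000, Gamma_ppq = 0.000000, Gamma_pqq = -0.426654, Gamma_qpp = 0.000000, Gamma_qpq = 0.137872, Gamma_qqq = 0.000000; k2 = (0.157652, 1.748491, 1.304377, -0.076009)
  k3: at (p, q) = (0.253941, -0.956288), (dp/dtau, dq/dtau) = (0.157609, 1.748100); Gamma_ppp = 0.000000, Gamma_ppq = 0.000000, Gamma_pqq = -0.426702, Gamma_qpp = 0.000000, Gamma_qpq = 0.137856, Gamma_qqq = 0.000000; k3 = (0.157609, 1.748100, 1.303940, -0.075963)
  k4: at (p, q) = (0.257880, -0.912595), (dp/dtau, dq/dtau) = (0.190197, 1.746202); Gamma_ppp = 0.000000, Gamma_ppq = 0.000000, Gamma_pqq = -0.426934, Gamma_qpp = 0.000000, Gamma_qpq = 0.137781, Gamma_qqq = 0.000000; k4 = (0.190197, 1.746202, 1.301816, -0.091520)
  Y <- Y + (h/6)(k1 + 2k2 + 2k3 + k4): p = 0.2579, q = -0.9126, dp/dtau = 0.1902, dq/dtau = 1.7462
step 2:
  k1: at (p, q) = (0.257881, -0.912588), (dp/dtau, dq/dtau) = (0.190204, 1.746202); Gamma_ppp = 0.000000, Gamma_ppq = 0.000000, Gamma_pqq = -0.426934, Gamma_qpp = 0.000000, Gamma_qpq = 0.137781, Gamma_qqq = 0.000000; k1 = (0.190204, 1.746202, 1.301816, -0.091524)
  k2: at (p, q) = (0.262636, -0.868933), (dp/dtau, dq/dtau) = (0.222750, 1.743913); Gamma_ppp = 0.000000, Gamma_ppq = 0.000000, Gamma_pqq = -0.427214, Gamma_qpp = 0.000000, Gamma_qpq = 0.137691, Gamma_qqq = 0.000000; k2 = (0.222750, 1.743913, 1.299257, -0.106974)
  k3: at (p, q) = (0.263450, -0.868991), (dp/dtau, dq/dtau) = (0.222686, 1.743527); Gamma_ppp = 0.000000, Gamma_ppq = 0.000000, Gamma_pqq = -0.427262, Gamma_qpp = 0.000000, Gamma_qpq = 0.137676, Gamma_qqq = 0.000000; k3 = (0.222686, 1.743527, 1.298828, -0.106908)
  k4: at (p, q) = (0.269015, -0.825412), (dp/dtau, dq/dtau) = (0.255146, 1.740856); Gamma_ppp = 0.000000, Gamma_ppq = 0.000000, Gamma_pqq = -0.427589, Gamma_qpp = 0.000000, Gamma_qpq = 0.137570, Gamma_qqq = 0.000000; k4 = (0.255146, 1.740856, 1.295843, -0.122210)
  Y <- Y + (h/6)(k1 + 2k2 + 2k3 + k4): p = 0.2690, q = -0.8254, dp/dtau = 0.2552, dq/dtau = 1.7409

Answer: p = 0.2690, q = -0.8254, dp/dtau = 0.2552, dq/dtau = 1.7409


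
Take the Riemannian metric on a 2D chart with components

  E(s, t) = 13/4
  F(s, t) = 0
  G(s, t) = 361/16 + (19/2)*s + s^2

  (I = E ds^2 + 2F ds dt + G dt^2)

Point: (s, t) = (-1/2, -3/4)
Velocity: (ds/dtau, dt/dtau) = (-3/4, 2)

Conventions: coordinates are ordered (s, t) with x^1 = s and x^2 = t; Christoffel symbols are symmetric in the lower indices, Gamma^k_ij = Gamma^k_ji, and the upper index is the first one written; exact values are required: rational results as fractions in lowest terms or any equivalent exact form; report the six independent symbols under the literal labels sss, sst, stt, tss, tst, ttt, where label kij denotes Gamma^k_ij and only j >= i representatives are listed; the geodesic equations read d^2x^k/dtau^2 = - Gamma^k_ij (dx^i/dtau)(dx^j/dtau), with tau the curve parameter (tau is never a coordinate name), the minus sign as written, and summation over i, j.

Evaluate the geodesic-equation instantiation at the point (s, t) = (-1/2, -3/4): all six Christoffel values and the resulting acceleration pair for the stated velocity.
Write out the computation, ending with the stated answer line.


E = 13/4, F = 0, G = 289/16 at the point
E_s = 0, E_t = 0, F_s = 0, F_t = 0, G_s = 17/2, G_t = 0
EG - F^2 = 3757/64;  g^inv = (64/3757) * [[289/16, 0], [0, 13/4]]
first-kind symbols [ij,l] = (1/2)(d_i g_jl + d_j g_il - d_l g_ij): [ss,s] = E_s/2 = 0, [ss,t] = F_s - E_t/2 = 0, [st,s] = E_t/2 = 0, [st,t] = G_s/2 = 17/4, [tt,s] = F_t - G_s/2 = -17/4, [tt,t] = G_t/2 = 0
Gamma^s_ij = (G*[ij,s] - F*[ij,t])/(EG - F^2), Gamma^t_ij = (E*[ij,t] - F*[ij,s])/(EG - F^2)
Gamma_sss = 0, Gamma_sst = 0, Gamma_stt = -17/13, Gamma_tss = 0, Gamma_tst = 4/17, Gamma_ttt = 0
d^2s/dtau^2 = -(Gamma_sss*(-3/4)^2 + 2*Gamma_sst*(-3/4)*(2) + Gamma_stt*(2)^2) = 68/13
d^2t/dtau^2 = -(Gamma_tss*(-3/4)^2 + 2*Gamma_tst*(-3/4)*(2) + Gamma_ttt*(2)^2) = 12/17

Answer: Gamma_sss = 0, Gamma_sst = 0, Gamma_stt = -17/13, Gamma_tss = 0, Gamma_tst = 4/17, Gamma_ttt = 0; accelerations (d^2s/dtau^2, d^2t/dtau^2) = (68/13, 12/17)


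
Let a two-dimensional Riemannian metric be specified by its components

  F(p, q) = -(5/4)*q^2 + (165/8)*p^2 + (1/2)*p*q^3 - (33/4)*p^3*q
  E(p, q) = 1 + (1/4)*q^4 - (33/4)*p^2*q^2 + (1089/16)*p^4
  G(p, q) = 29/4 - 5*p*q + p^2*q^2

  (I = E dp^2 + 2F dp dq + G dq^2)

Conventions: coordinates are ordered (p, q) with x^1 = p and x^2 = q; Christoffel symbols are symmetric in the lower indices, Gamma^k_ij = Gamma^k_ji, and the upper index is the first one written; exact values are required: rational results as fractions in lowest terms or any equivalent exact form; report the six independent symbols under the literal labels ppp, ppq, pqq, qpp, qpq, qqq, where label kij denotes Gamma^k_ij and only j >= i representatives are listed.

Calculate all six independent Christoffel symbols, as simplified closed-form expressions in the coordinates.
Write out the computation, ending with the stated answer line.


E = 1 + (1/4)*q^4 - (33/4)*p^2*q^2 + (1089/16)*p^4; F = -(5/4)*q^2 + (165/8)*p^2 + (1/2)*p*q^3 - (33/4)*p^3*q; G = 29/4 - 5*p*q + p^2*q^2
Gamma^k_ij = (1/2) g^{kl} (d_i g_jl + d_j g_il - d_l g_ij), with g^inv = (1/(EG-F^2)) [[G, -F], [-F, E]]
first partials: E_p = -(33/2)*p*q^2 + (1089/4)*p^3, E_q = q^3 - (33/2)*p^2*q, F_p = (165/4)*p + (1/2)*q^3 - (99/4)*p^2*q, F_q = -(5/2)*q + (3/2)*p*q^2 - (33/4)*p^3, G_p = -5*q + 2*p*q^2, G_q = -5*p + 2*p^2*q
D = EG - F^2 = 29/4 - 5*p*q + (1/4)*q^4 - (29/4)*p^2*q^2 + (1089/16)*p^4
expanded: Gamma^p_pp = (G E_p - 2F F_p + F E_q)/(2D), Gamma^p_pq = (G E_q - F G_p)/(2D), Gamma^p_qq = (2G F_q - G G_p - F G_q)/(2D), Gamma^q_pp = (2E F_p - E E_q - F E_p)/(2D), Gamma^q_pq = (E G_p - F E_q)/(2D), Gamma^q_qq = (E G_q - 2F F_q + F G_p)/(2D); substitute and cancel common factors

Answer: Gamma_ppp = (2178*p^3 - 132*p*q^2)/(1089*p^4 - 116*p^2*q^2 - 80*p*q + 4*q^4 + 116), Gamma_ppq = (-132*p^2*q + 8*q^3)/(1089*p^4 - 116*p^2*q^2 - 80*p*q + 4*q^4 + 116), Gamma_pqq = (-132*p^3 + 8*p*q^2)/(1089*p^4 - 116*p^2*q^2 - 80*p*q + 4*q^4 + 116), Gamma_qpp = (-264*p^2*q + 660*p)/(1089*p^4 - 116*p^2*q^2 - 80*p*q + 4*q^4 + 116), Gamma_qpq = (16*p*q^2 - 40*q)/(1089*p^4 - 116*p^2*q^2 - 80*p*q + 4*q^4 + 116), Gamma_qqq = (16*p^2*q - 40*p)/(1089*p^4 - 116*p^2*q^2 - 80*p*q + 4*q^4 + 116)


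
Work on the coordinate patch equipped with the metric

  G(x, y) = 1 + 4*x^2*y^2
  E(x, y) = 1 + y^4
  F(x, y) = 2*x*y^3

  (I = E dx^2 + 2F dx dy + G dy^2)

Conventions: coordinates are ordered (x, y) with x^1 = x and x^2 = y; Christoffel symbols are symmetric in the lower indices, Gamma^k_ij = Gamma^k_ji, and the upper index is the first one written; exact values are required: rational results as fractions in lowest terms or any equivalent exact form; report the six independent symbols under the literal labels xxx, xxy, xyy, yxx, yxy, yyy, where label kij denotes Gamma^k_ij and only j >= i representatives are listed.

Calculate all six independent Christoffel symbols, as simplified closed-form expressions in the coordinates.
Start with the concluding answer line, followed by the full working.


Answer: Gamma_xxx = 0, Gamma_xxy = 2*y^3/(4*x^2*y^2 + y^4 + 1), Gamma_xyy = 2*x*y^2/(4*x^2*y^2 + y^4 + 1), Gamma_yxx = 0, Gamma_yxy = 4*x*y^2/(4*x^2*y^2 + y^4 + 1), Gamma_yyy = 4*x^2*y/(4*x^2*y^2 + y^4 + 1)

E = 1 + y^4; F = 2*x*y^3; G = 1 + 4*x^2*y^2
Gamma^k_ij = (1/2) g^{kl} (d_i g_jl + d_j g_il - d_l g_ij), with g^inv = (1/(EG-F^2)) [[G, -F], [-F, E]]
first partials: E_x = 0, E_y = 4*y^3, F_x = 2*y^3, F_y = 6*x*y^2, G_x = 8*x*y^2, G_y = 8*x^2*y
D = EG - F^2 = 1 + y^4 + 4*x^2*y^2
expanded: Gamma^x_xx = (G E_x - 2F F_x + F E_y)/(2D), Gamma^x_xy = (G E_y - F G_x)/(2D), Gamma^x_yy = (2G F_y - G G_x - F G_y)/(2D), Gamma^y_xx = (2E F_x - E E_y - F E_x)/(2D), Gamma^y_xy = (E G_x - F E_y)/(2D), Gamma^y_yy = (E G_y - 2F F_y + F G_x)/(2D); substitute and cancel common factors


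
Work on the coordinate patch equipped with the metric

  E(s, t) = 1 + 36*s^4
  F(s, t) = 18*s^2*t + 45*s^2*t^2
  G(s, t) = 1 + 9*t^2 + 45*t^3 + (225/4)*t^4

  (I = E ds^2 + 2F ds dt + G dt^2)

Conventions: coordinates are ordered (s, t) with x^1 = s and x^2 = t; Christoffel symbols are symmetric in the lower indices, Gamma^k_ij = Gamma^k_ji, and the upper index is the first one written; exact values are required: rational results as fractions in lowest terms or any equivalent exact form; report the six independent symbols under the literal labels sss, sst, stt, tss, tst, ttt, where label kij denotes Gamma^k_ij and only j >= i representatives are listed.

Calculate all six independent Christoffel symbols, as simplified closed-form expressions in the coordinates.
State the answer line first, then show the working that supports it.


Answer: Gamma_sss = 288*s^3/(144*s^4 + 225*t^4 + 180*t^3 + 36*t^2 + 4), Gamma_sst = 0, Gamma_stt = (360*s^2*t + 72*s^2)/(144*s^4 + 225*t^4 + 180*t^3 + 36*t^2 + 4), Gamma_tss = (360*s*t^2 + 144*s*t)/(144*s^4 + 225*t^4 + 180*t^3 + 36*t^2 + 4), Gamma_tst = 0, Gamma_ttt = (450*t^3 + 270*t^2 + 36*t)/(144*s^4 + 225*t^4 + 180*t^3 + 36*t^2 + 4)

E = 1 + 36*s^4; F = 18*s^2*t + 45*s^2*t^2; G = 1 + 9*t^2 + 45*t^3 + (225/4)*t^4
Gamma^k_ij = (1/2) g^{kl} (d_i g_jl + d_j g_il - d_l g_ij), with g^inv = (1/(EG-F^2)) [[G, -F], [-F, E]]
first partials: E_s = 144*s^3, E_t = 0, F_s = 36*s*t + 90*s*t^2, F_t = 18*s^2 + 90*s^2*t, G_s = 0, G_t = 18*t + 135*t^2 + 225*t^3
D = EG - F^2 = 1 + 9*t^2 + 45*t^3 + (225/4)*t^4 + 36*s^4
expanded: Gamma^s_ss = (G E_s - 2F F_s + F E_t)/(2D), Gamma^s_st = (G E_t - F G_s)/(2D), Gamma^s_tt = (2G F_t - G G_s - F G_t)/(2D), Gamma^t_ss = (2E F_s - E E_t - F E_s)/(2D), Gamma^t_st = (E G_s - F E_t)/(2D), Gamma^t_tt = (E G_t - 2F F_t + F G_s)/(2D); substitute and cancel common factors


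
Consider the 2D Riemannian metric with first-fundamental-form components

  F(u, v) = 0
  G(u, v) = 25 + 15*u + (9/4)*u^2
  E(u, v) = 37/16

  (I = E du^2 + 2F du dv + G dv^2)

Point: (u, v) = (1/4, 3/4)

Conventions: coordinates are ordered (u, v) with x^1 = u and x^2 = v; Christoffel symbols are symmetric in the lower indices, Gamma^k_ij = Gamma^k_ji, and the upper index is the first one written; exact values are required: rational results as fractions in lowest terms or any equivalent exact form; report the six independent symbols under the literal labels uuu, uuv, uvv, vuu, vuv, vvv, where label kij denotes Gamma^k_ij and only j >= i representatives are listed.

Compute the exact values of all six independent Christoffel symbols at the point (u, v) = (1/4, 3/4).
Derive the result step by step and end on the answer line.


E = 37/16, F = 0, G = 1849/64 at the point
E_u = 0, E_v = 0, F_u = 0, F_v = 0, G_u = 129/8, G_v = 0
EG - F^2 = 68413/1024;  g^inv = (1024/68413) * [[1849/64, 0], [0, 37/16]]
first-kind symbols [ij,l] = (1/2)(d_i g_jl + d_j g_il - d_l g_ij): [uu,u] = E_u/2 = 0, [uu,v] = F_u - E_v/2 = 0, [uv,u] = E_v/2 = 0, [uv,v] = G_u/2 = 129/16, [vv,u] = F_v - G_u/2 = -129/16, [vv,v] = G_v/2 = 0
Gamma^u_ij = (G*[ij,u] - F*[ij,v])/(EG - F^2), Gamma^v_ij = (E*[ij,v] - F*[ij,u])/(EG - F^2)

Answer: Gamma_uuu = 0, Gamma_uuv = 0, Gamma_uvv = -129/37, Gamma_vuu = 0, Gamma_vuv = 12/43, Gamma_vvv = 0


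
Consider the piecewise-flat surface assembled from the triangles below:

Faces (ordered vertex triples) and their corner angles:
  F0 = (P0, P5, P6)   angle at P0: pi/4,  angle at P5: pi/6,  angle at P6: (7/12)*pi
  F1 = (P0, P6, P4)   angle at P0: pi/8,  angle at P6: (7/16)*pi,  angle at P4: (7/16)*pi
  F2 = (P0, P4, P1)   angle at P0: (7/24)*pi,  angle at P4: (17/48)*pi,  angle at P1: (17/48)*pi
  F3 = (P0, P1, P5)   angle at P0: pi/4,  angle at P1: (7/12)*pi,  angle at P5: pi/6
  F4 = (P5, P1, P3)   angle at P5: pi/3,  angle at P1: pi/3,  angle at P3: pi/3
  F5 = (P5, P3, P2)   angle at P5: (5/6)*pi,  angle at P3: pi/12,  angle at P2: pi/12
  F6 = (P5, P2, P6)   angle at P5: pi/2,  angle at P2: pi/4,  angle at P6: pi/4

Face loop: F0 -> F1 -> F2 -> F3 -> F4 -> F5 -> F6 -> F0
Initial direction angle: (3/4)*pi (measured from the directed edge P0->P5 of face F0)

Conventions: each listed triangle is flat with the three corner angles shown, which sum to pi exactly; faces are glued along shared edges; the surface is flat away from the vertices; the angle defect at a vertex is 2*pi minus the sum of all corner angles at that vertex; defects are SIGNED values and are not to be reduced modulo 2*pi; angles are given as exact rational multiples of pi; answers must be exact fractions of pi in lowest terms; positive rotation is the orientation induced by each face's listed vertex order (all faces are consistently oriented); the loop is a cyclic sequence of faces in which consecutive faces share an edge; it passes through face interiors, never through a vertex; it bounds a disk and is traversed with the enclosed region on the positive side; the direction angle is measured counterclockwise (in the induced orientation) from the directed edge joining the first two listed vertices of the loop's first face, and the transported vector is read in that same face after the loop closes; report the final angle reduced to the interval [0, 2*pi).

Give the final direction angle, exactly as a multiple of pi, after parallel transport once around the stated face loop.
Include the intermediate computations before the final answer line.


enclosed vertex P0: corner angles sum to (11/12)*pi, defect = 2*pi - (11/12)*pi = (13/12)*pi
enclosed vertex P5: corner angles sum to 2*pi, defect = 2*pi - 2*pi = 0
by Gauss-Bonnet the loop rotates the vector by the enclosed defect sum (positive orientation, mod 2*pi)
final angle = (3/4)*pi + (13/12)*pi = (11/6)*pi (mod 2*pi)

Answer: final direction angle = (11/6)*pi


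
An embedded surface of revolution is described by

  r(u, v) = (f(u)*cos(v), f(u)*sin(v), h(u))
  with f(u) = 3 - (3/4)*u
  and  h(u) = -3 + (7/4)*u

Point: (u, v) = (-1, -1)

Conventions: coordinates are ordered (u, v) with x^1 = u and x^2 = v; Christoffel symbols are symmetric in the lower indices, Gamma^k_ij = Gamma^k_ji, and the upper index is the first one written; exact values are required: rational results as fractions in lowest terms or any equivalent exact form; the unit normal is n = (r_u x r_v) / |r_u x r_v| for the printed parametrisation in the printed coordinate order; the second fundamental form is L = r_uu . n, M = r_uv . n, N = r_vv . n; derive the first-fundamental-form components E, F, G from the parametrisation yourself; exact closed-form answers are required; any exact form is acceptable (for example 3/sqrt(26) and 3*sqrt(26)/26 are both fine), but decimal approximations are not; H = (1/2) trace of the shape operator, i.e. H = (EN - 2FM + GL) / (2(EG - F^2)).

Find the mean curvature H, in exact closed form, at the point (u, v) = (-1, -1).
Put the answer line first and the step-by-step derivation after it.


Answer: H = 7*sqrt(58)/435

f = 15/4, f' = -3/4, f'' = 0, h' = 7/4, h'' = 0
E = 29/8, F = 0, G = 225/16; answer radicand W^2 = 29/8
unnormalised second-form numerators: l = 0, m = 0, n = 105/16; L = l/sqrt(29/8), and similarly M = m/sqrt(W^2), N = n/sqrt(W^2)
H = (E*n - 2*F*m + G*l) / (2*(EG - F^2)*sqrt(W^2)); E*n - 2*F*m + G*l = 3045/128, EG - F^2 = 6525/128, so H = (7/30)/sqrt(29/8)


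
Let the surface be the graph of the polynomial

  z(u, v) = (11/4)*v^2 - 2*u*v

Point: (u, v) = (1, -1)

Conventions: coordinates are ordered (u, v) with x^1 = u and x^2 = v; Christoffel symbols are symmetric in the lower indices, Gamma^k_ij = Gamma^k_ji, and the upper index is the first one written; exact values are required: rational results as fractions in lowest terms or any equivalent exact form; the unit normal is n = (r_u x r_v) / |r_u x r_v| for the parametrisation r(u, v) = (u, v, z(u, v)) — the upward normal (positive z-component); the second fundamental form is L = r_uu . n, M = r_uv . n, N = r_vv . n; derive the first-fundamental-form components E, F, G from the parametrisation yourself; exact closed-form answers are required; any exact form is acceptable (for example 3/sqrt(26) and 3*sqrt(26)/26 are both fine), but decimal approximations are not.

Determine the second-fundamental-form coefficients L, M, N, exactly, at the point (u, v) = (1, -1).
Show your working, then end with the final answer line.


z_u = 2, z_v = -15/2, z_uu = 0, z_uv = -2, z_vv = 11/2
E = 5, F = -15, G = 229/4; answer radicand W^2 = 245/4
unnormalised second-form numerators: l = 0, m = -2, n = 11/2; L = l/sqrt(245/4), and similarly M = m/sqrt(W^2), N = n/sqrt(W^2)

Answer: L = 0, M = -4*sqrt(5)/35, N = 11*sqrt(5)/35


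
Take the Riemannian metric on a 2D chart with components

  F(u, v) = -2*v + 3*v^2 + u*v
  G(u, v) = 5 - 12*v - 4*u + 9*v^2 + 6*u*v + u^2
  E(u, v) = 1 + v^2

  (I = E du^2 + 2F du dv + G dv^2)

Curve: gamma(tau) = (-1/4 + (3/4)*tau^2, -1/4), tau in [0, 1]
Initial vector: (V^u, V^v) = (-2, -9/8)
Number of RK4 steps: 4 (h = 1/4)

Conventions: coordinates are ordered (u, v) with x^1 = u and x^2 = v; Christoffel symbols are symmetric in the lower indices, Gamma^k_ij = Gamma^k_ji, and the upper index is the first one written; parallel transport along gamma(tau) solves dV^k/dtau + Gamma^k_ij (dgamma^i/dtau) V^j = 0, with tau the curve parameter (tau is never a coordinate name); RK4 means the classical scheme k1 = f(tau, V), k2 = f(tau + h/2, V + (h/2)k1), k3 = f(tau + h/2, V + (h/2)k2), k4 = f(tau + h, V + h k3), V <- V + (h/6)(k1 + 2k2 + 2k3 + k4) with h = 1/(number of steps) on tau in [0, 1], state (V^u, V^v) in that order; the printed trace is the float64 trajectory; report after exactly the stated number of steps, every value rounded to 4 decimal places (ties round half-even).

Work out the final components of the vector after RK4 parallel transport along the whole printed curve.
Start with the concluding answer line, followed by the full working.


Answer: V^u = -2.0307, V^v = -1.4420

gamma'(tau) = ((3/2)*tau, 0); f(tau, V)^k = -Gamma^k_ij(gamma(tau)) gamma'^i(tau) V^j; h = 1/4; intermediate values shown to 6 dp
curve data and Christoffel symbols at the stage parameters:
  tau = 0.000000: gamma = (-0.250000, -0.250000), gamma' = (0.000000, 0.000000); Gamma_uuu = 0.000000, Gamma_uuv = -0.024845, Gamma_uvv = -0.074534, Gamma_vuu = 0.000000, Gamma_vuv = -0.298137, Gamma_vvv = -0.894410
  tau = 0.125000: gamma = (-0.238281, -0.250000), gamma' = (0.187500, 0.000000); Gamma_uuu = 0.000000, Gamma_uuv = -0.025019, Gamma_uvv = -0.075058, Gamma_vuu = 0.000000, Gamma_vuv = -0.299058, Gamma_vvv = -0.897173
  tau = 0.250000: gamma = (-0.203125, -0.250000), gamma' = (0.375000, 0.000000); Gamma_uuu = 0.000000, Gamma_uuv = -0.025553, Gamma_uvv = -0.076660, Gamma_vuu = 0.000000, Gamma_vuv = -0.301849, Gamma_vvv = -0.905547
  tau = 0.375000: gamma = (-0.144531, -0.250000), gamma' = (0.562500, 0.000000); Gamma_uuu = 0.000000, Gamma_uuv = -0.026481, Gamma_uvv = -0.079442, Gamma_vuu = 0.000000, Gamma_vuv = -0.306598, Gamma_vvv = -0.919793
  tau = 0.500000: gamma = (-0.062500, -0.250000), gamma' = (0.750000, 0.000000); Gamma_uuu = 0.000000, Gamma_uuv = -0.027862, Gamma_uvv = -0.083587, Gamma_vuu = 0.000000, Gamma_vuv = -0.313452, Gamma_vvv = -0.940357
  tau = 0.625000: gamma = (0.042969, -0.250000), gamma' = (0.937500, 0.000000); Gamma_uuu = 0.000000, Gamma_uuv = -0.029796, Gamma_uvv = -0.089387, Gamma_vuu = 0.000000, Gamma_vuv = -0.322630, Gamma_vvv = -0.967889
  tau = 0.750000: gamma = (0.171875, -0.250000), gamma' = (1.125000, 0.000000); Gamma_uuu = 0.000000, Gamma_uuv = -0.032429, Gamma_uvv = -0.097286, Gamma_vuu = 0.000000, Gamma_vuv = -0.334421, Gamma_vvv = -1.003262
  tau = 0.875000: gamma = (0.324219, -0.250000), gamma' = (1.312500, 0.000000); Gamma_uuu = 0.000000, Gamma_uuv = -0.035987, Gamma_uvv = -0.107962, Gamma_vuu = 0.000000, Gamma_vuv = -0.349188, Gamma_vvv = -1.047565
  tau = 1.000000: gamma = (0.500000, -0.250000), gamma' = (1.500000, 0.000000); Gamma_uuu = 0.000000, Gamma_uuv = -0.040816, Gamma_uvv = -0.122449, Gamma_vuu = 0.000000, Gamma_vuv = -0.367347, Gamma_vvv = -1.102041
step 0: V^u = -2.0000, V^v = -1.1250
step 1: k1 = (0.000000, 0.000000), k2 = (-0.005277, -0.063082), k3 = (-0.005314, -0.063525), k4 = (-0.010933, -0.129140); V <- V + (h/6)(k1 + 2k2 + 2k3 + k4): V^u = -2.0013, V^v = -1.1409
step 2: k1 = (-0.010933, -0.129146), k2 = (-0.017235, -0.199551), k3 = (-0.017366, -0.201068), k4 = (-0.024892, -0.280038); V <- V + (h/6)(k1 + 2k2 + 2k3 + k4): V^u = -2.0057, V^v = -1.1914
step 3: k1 = (-0.024896, -0.280077), k2 = (-0.034257, -0.370936), k3 = (-0.034574, -0.374371), k4 = (-0.046878, -0.483431); V <- V + (h/6)(k1 + 2k2 + 2k3 + k4): V^u = -2.0144, V^v = -1.2853
step 4: k1 = (-0.046890, -0.483555), k2 = (-0.063563, -0.616762), k3 = (-0.064350, -0.624393), k4 = (-0.088248, -0.794233); V <- V + (h/6)(k1 + 2k2 + 2k3 + k4): V^u = -2.0307, V^v = -1.4420


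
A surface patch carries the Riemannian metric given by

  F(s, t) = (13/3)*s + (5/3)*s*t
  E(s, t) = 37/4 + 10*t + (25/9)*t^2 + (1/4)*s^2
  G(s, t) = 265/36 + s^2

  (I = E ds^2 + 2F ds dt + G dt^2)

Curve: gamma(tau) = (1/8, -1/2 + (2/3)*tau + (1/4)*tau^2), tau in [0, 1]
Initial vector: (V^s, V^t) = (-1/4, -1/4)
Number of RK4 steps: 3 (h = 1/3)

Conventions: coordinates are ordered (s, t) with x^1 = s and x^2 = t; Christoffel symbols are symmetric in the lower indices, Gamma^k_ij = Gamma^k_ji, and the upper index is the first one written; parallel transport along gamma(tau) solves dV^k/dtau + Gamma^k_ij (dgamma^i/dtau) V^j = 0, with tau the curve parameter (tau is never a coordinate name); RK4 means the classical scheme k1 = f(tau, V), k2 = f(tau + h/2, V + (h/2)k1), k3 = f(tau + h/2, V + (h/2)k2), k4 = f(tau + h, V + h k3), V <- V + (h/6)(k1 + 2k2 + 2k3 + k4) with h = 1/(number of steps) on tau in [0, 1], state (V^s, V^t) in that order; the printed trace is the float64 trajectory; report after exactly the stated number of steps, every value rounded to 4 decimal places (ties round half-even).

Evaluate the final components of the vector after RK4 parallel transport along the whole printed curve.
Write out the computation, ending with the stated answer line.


gamma'(tau) = (0, 2/3 + (1/2)*tau); f(tau, V)^k = -Gamma^k_ij(gamma(tau)) gamma'^i(tau) V^j; h = 1/3; intermediate values shown to 6 dp
curve data and Christoffel symbols at the stage parameters:
  tau = 0.000000: gamma = (0.125000, -0.500000), gamma' = (0.000000, 0.666667); Gamma_sss = 0.007687, Gamma_sst = 0.732101, Gamma_stt = 0.016929, Gamma_tss = -0.015518, Gamma_tst = -0.026474, Gamma_ttt = -0.001004
  tau = 0.166667: gamma = (0.125000, -0.381944), gamma' = (0.000000, 0.750000); Gamma_sss = 0.007990, Gamma_sst = 0.676542, Gamma_stt = 0.014341, Gamma_tss = -0.033345, Gamma_tst = -0.025435, Gamma_ttt = -0.000898
  tau = 0.333333: gamma = (0.125000, -0.250000), gamma' = (0.000000, 0.833333); Gamma_sss = 0.008276, Gamma_sst = 0.623241, Gamma_stt = 0.012086, Gamma_tss = -0.053268, Gamma_tst = -0.024418, Gamma_ttt = -0.000802
  tau = 0.500000: gamma = (0.125000, -0.104167), gamma' = (0.000000, 0.916667); Gamma_sss = 0.008541, Gamma_sst = 0.572994, Gamma_stt = 0.010156, Gamma_tss = -0.075286, Gamma_tst = -0.023444, Gamma_ttt = -0.000716
  tau = 0.666667: gamma = (0.125000, 0.055556), gamma' = (0.000000, 1.000000); Gamma_sss = 0.008784, Gamma_sst = 0.526254, Gamma_stt = 0.008524, Gamma_tss = -0.099401, Gamma_tst = -0.022523, Gamma_ttt = -0.000639
  tau = 0.833333: gamma = (0.125000, 0.229167), gamma' = (0.000000, 1.083333); Gamma_sss = 0.009005, Gamma_sst = 0.483203, Gamma_stt = 0.007157, Gamma_tss = -0.125612, Gamma_tst = -0.021663, Gamma_ttt = -0.000572
  tau = 1.000000: gamma = (0.125000, 0.416667), gamma' = (0.000000, 1.166667); Gamma_sss = 0.009206, Gamma_sst = 0.443832, Gamma_stt = 0.006017, Gamma_tss = -0.153918, Gamma_tst = -0.020868, Gamma_ttt = -0.000513
step 0: V^s = -0.2500, V^t = -0.2500
step 1: k1 = (0.124838, -0.004580), k2 = (0.118992, -0.004541), k3 = (0.119486, -0.004560), k4 = (0.111689, -0.004445); V <- V + (h/6)(k1 + 2k2 + 2k3 + k4): V^s = -0.2104, V^t = -0.2515
step 2: k1 = (0.111788, -0.004449), k2 = (0.103054, -0.004286), k3 = (0.103818, -0.004317), k4 = (0.094648, -0.004120); V <- V + (h/6)(k1 + 2k2 + 2k3 + k4): V^s = -0.1759, V^t = -0.2529
step 3: k1 = (0.094728, -0.004124), k2 = (0.085784, -0.003915), k3 = (0.086564, -0.003950), k4 = (0.077930, -0.003732); V <- V + (h/6)(k1 + 2k2 + 2k3 + k4): V^s = -0.1472, V^t = -0.2543

Answer: V^s = -0.1472, V^t = -0.2543


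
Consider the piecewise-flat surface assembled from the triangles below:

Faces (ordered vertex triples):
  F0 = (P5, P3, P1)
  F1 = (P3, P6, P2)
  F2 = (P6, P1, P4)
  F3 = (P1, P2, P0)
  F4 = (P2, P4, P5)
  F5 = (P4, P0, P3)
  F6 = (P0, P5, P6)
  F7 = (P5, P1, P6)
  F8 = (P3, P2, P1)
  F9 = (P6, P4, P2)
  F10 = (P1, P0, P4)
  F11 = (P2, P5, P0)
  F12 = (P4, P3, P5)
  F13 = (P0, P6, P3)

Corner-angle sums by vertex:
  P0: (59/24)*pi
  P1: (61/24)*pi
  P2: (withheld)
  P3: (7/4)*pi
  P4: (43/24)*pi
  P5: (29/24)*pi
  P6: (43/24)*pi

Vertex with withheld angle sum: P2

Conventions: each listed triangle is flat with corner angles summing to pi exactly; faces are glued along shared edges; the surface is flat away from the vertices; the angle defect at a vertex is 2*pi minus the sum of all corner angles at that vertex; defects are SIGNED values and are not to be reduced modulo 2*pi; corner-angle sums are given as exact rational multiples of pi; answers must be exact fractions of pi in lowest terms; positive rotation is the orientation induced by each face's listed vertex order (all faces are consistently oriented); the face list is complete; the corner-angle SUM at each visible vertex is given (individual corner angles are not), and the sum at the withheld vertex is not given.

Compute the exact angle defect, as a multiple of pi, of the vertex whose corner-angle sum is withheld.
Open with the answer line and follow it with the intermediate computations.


Answer: defect(P2) = (-11/24)*pi

V = 7, E = 21, F = 14; chi = V - E + F = 0
Gauss-Bonnet: total defect = 2*pi*chi = 0; visible defects sum to (11/24)*pi


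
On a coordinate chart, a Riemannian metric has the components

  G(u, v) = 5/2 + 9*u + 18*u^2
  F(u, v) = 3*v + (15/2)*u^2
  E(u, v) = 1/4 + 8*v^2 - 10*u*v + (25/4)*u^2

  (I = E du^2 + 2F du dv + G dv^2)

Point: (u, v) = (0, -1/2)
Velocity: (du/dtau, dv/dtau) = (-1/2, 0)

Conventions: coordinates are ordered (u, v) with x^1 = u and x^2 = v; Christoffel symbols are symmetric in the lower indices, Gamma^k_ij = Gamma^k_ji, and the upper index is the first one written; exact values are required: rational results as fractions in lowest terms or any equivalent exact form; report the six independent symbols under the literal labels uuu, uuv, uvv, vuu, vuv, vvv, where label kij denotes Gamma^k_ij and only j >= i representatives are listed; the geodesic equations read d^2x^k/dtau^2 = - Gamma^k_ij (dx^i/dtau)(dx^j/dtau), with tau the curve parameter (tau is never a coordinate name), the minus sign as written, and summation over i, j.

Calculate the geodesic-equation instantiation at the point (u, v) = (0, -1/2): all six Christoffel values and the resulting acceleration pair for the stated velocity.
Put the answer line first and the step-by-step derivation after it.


Answer: Gamma_uuu = 98/27, Gamma_uuv = -26/27, Gamma_uvv = -10/9, Gamma_vuu = 34/9, Gamma_vuv = 11/9, Gamma_vvv = -2/3; accelerations (d^2u/dtau^2, d^2v/dtau^2) = (-49/54, -17/18)

E = 9/4, F = -3/2, G = 5/2 at the point
E_u = 5, E_v = -8, F_u = 0, F_v = 3, G_u = 9, G_v = 0
EG - F^2 = 27/8;  g^inv = (8/27) * [[5/2, 3/2], [3/2, 9/4]]
first-kind symbols [ij,l] = (1/2)(d_i g_jl + d_j g_il - d_l g_ij): [uu,u] = E_u/2 = 5/2, [uu,v] = F_u - E_v/2 = 4, [uv,u] = E_v/2 = -4, [uv,v] = G_u/2 = 9/2, [vv,u] = F_v - G_u/2 = -3/2, [vv,v] = G_v/2 = 0
Gamma^u_ij = (G*[ij,u] - F*[ij,v])/(EG - F^2), Gamma^v_ij = (E*[ij,v] - F*[ij,u])/(EG - F^2)
Gamma_uuu = 98/27, Gamma_uuv = -26/27, Gamma_uvv = -10/9, Gamma_vuu = 34/9, Gamma_vuv = 11/9, Gamma_vvv = -2/3
d^2u/dtau^2 = -(Gamma_uuu*(-1/2)^2 + 2*Gamma_uuv*(-1/2)*(0) + Gamma_uvv*(0)^2) = -49/54
d^2v/dtau^2 = -(Gamma_vuu*(-1/2)^2 + 2*Gamma_vuv*(-1/2)*(0) + Gamma_vvv*(0)^2) = -17/18


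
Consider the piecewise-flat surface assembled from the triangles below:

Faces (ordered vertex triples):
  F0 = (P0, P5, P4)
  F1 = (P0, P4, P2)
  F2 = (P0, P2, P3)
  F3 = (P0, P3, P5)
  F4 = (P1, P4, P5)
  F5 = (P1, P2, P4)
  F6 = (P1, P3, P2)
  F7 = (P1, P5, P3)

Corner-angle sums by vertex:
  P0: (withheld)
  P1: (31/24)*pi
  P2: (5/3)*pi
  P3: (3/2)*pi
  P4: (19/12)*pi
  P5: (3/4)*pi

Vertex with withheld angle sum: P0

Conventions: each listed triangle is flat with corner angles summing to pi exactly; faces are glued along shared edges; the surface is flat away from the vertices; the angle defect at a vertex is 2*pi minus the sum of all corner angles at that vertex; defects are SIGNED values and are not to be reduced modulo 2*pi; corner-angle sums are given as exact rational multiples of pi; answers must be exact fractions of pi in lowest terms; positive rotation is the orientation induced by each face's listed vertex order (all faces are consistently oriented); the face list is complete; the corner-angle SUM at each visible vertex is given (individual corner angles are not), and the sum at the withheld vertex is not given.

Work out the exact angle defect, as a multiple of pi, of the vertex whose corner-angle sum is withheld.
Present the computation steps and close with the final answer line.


V = 6, E = 12, F = 8; chi = V - E + F = 2
Gauss-Bonnet: total defect = 2*pi*chi = 4*pi; visible defects sum to (77/24)*pi

Answer: defect(P0) = (19/24)*pi


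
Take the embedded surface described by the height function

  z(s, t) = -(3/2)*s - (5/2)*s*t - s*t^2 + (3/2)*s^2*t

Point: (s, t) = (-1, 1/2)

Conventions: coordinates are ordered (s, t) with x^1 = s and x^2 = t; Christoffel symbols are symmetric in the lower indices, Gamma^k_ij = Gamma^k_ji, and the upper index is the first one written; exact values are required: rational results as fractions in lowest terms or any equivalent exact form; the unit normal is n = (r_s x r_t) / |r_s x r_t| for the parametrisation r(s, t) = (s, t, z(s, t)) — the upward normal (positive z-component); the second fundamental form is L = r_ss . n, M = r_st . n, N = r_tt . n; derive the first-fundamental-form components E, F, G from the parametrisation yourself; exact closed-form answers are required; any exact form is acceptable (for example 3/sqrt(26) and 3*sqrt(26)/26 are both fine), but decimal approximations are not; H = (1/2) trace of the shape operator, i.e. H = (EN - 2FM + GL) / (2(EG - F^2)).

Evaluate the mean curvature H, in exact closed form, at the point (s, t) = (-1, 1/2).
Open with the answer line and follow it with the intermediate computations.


Answer: H = -844*sqrt(185)/34225

z_s = -9/2, z_t = 5, z_ss = 3/2, z_st = -13/2, z_tt = 2
E = 85/4, F = -45/2, G = 26; answer radicand W^2 = 185/4
unnormalised second-form numerators: l = 3/2, m = -13/2, n = 2; L = l/sqrt(185/4), and similarly M = m/sqrt(W^2), N = n/sqrt(W^2)
H = (E*n - 2*F*m + G*l) / (2*(EG - F^2)*sqrt(W^2)); E*n - 2*F*m + G*l = -211, EG - F^2 = 185/4, so H = (-422/185)/sqrt(185/4)


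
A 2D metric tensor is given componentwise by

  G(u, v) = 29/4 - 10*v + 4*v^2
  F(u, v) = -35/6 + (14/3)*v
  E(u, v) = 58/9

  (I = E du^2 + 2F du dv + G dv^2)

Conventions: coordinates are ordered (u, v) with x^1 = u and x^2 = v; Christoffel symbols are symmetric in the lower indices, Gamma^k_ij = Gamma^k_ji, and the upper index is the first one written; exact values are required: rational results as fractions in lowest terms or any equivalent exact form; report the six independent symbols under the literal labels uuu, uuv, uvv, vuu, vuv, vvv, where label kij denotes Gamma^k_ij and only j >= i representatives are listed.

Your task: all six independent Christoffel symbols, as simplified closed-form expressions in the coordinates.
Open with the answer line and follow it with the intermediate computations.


Answer: Gamma_uuu = 0, Gamma_uuv = 0, Gamma_uvv = 168/(144*v^2 - 360*v + 457), Gamma_vuu = 0, Gamma_vuv = 0, Gamma_vvv = (144*v - 180)/(144*v^2 - 360*v + 457)

E = 58/9; F = -35/6 + (14/3)*v; G = 29/4 - 10*v + 4*v^2
Gamma^k_ij = (1/2) g^{kl} (d_i g_jl + d_j g_il - d_l g_ij), with g^inv = (1/(EG-F^2)) [[G, -F], [-F, E]]
first partials: E_u = 0, E_v = 0, F_u = 0, F_v = 14/3, G_u = 0, G_v = -10 + 8*v
D = EG - F^2 = 457/36 - 10*v + 4*v^2
expanded: Gamma^u_uu = (G E_u - 2F F_u + F E_v)/(2D), Gamma^u_uv = (G E_v - F G_u)/(2D), Gamma^u_vv = (2G F_v - G G_u - F G_v)/(2D), Gamma^v_uu = (2E F_u - E E_v - F E_u)/(2D), Gamma^v_uv = (E G_u - F E_v)/(2D), Gamma^v_vv = (E G_v - 2F F_v + F G_u)/(2D); substitute and cancel common factors


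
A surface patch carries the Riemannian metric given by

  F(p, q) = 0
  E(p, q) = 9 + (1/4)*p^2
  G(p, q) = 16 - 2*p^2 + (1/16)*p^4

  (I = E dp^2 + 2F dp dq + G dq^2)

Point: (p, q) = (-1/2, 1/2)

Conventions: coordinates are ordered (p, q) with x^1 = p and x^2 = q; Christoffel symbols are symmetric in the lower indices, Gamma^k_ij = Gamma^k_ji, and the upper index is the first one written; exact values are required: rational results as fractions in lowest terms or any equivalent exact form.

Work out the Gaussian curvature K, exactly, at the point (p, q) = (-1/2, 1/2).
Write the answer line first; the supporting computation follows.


Answer: K = 2048/147175

E = 145/16, F = 0, G = 3969/256, EG - F^2 = 575505/4096 at the point
E_p = -1/4, E_q = 0, F_p = 0, F_q = 0, G_p = 63/32, G_q = 0
E_qq = 0, F_pq = 0, G_pp = -61/16
Brioschi: K = (det M1 - det M2) / (EG - F^2)^2 with the standard first/second-derivative matrices M1, M2.
M1 = [[-E_qq/2 + F_pq - G_pp/2, E_p/2, F_p - E_q/2], [F_q - G_p/2, E, F], [G_q/2, F, G]] = [[61/32, -1/8, 0], [-63/64, 145/16, 0], [0, 0, 3969/256]]; det M1 = 17427879/65536
M2 = [[0, E_q/2, G_p/2], [E_q/2, E, F], [G_p/2, F, G]] = [[0, 0, 63/64], [0, 145/16, 0], [63/64, 0, 3969/256]]; det M2 = -575505/65536
det M1 - det M2 = 2250423/8192; K = 2250423/8192 / (575505/4096)^2 = 2048/147175


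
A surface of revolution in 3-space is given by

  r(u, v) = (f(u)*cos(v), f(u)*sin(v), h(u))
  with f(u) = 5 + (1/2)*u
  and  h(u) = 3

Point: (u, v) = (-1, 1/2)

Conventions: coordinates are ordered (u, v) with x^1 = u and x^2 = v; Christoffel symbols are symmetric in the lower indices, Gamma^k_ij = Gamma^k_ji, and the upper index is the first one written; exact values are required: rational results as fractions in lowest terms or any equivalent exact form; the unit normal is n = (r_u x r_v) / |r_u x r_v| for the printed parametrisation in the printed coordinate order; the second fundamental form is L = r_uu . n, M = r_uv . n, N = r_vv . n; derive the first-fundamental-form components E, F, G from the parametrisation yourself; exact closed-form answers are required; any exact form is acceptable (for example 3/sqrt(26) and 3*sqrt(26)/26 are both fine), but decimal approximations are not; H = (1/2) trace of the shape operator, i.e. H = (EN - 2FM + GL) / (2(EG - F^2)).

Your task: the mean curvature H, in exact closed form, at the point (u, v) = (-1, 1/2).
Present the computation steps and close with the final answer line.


f = 9/2, f' = 1/2, f'' = 0, h' = 0, h'' = 0
E = 1/4, F = 0, G = 81/4; answer radicand W^2 = 1/4
unnormalised second-form numerators: l = 0, m = 0, n = 0; L = l/sqrt(1/4), and similarly M = m/sqrt(W^2), N = n/sqrt(W^2)
H = (E*n - 2*F*m + G*l) / (2*(EG - F^2)*sqrt(W^2)); E*n - 2*F*m + G*l = 0, EG - F^2 = 81/16, so H = (0)/sqrt(1/4)

Answer: H = 0


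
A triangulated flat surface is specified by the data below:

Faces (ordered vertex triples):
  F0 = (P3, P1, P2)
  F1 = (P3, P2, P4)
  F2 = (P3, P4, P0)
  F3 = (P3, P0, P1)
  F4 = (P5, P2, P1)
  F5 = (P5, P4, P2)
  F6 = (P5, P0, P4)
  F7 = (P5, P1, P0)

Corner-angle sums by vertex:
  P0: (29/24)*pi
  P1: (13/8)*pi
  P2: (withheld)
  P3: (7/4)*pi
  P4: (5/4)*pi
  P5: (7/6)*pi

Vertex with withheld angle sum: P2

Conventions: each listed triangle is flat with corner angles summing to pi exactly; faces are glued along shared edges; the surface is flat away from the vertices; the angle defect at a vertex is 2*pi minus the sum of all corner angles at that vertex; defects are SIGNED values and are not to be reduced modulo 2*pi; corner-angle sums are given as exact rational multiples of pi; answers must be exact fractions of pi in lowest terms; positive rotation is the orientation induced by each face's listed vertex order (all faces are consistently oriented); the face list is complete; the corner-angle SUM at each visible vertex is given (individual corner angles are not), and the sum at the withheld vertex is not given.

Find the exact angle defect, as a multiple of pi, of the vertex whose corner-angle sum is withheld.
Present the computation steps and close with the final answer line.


V = 6, E = 12, F = 8; chi = V - E + F = 2
Gauss-Bonnet: total defect = 2*pi*chi = 4*pi; visible defects sum to 3*pi

Answer: defect(P2) = pi


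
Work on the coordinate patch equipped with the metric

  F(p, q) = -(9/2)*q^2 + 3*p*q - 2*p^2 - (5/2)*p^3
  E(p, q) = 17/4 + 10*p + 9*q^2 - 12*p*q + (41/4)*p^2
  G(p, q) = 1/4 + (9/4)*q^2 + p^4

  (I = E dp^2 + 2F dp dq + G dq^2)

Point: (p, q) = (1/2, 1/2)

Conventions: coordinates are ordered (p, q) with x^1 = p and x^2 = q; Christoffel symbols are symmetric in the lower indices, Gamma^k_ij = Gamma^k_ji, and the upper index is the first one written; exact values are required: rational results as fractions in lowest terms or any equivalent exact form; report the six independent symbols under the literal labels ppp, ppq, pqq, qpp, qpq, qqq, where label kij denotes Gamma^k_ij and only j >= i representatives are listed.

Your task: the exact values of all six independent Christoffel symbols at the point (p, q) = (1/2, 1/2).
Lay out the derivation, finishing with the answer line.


E = 177/16, F = -19/16, G = 7/8 at the point
E_p = 57/4, E_q = 3, F_p = -19/8, F_q = -3, G_p = 1/2, G_q = 9/4
EG - F^2 = 2117/256;  g^inv = (256/2117) * [[7/8, 19/16], [19/16, 177/16]]
first-kind symbols [ij,l] = (1/2)(d_i g_jl + d_j g_il - d_l g_ij): [pp,p] = E_p/2 = 57/8, [pp,q] = F_p - E_q/2 = -31/8, [pq,p] = E_q/2 = 3/2, [pq,q] = G_p/2 = 1/4, [qq,p] = F_q - G_p/2 = -13/4, [qq,q] = G_q/2 = 9/8
Gamma^p_ij = (G*[ij,p] - F*[ij,q])/(EG - F^2), Gamma^q_ij = (E*[ij,q] - F*[ij,p])/(EG - F^2)

Answer: Gamma_ppp = 418/2117, Gamma_ppq = 412/2117, Gamma_pqq = -386/2117, Gamma_qpp = -8808/2117, Gamma_qpq = 1164/2117, Gamma_qqq = 2198/2117
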